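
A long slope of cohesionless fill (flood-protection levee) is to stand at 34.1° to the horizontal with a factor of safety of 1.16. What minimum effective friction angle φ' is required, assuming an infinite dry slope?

FS = tanφ'/tanβ ⇒ tanφ' = FS · tanβ = 1.16 · tan34.1° = 0.7854
φ' = arctan(0.7854) = 38.15°

φ' = 38.1°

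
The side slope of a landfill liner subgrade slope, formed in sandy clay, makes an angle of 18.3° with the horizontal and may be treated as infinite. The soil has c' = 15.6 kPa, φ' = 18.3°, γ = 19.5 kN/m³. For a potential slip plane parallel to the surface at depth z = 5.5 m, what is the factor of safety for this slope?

FS = 1.49

For an infinite slope with a slip plane parallel to the surface (no pore pressure): FS = [c' + γz cos²β tanφ'] / [γz sinβ cosβ].
γz = 19.5·5.5 = 107.25 kN/m²
Numerator = 15.6 + 107.25·cos²18.3°·tan18.3° = 15.6 + 107.25·0.9014·0.3307 = 47.573 kPa
Denominator = 107.25·sin18.3°·cos18.3° = 107.25·0.3140·0.9494 = 31.973 kPa
FS = 47.573 / 31.973 = 1.488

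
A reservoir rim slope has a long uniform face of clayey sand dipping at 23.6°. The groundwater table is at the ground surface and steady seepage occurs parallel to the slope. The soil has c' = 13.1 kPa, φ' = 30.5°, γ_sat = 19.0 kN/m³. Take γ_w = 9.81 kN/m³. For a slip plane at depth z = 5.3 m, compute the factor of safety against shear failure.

FS = 1.01

With seepage parallel to the slope and the water table at the surface, the effective normal stress on the slip plane uses the buoyant unit weight γ' = γ_sat − γ_w while the driving shear stress uses γ_sat:
FS = [c' + γ' z cos²β tanφ'] / [γ_sat z sinβ cosβ]
γ' = 19.0 − 9.81 = 9.19 kN/m³
Numerator = 13.1 + 9.19·5.3·cos²23.6°·tan30.5° = 13.1 + 9.19·5.3·0.8397·0.5890 = 37.192 kPa
Denominator = 19.0·5.3·sin23.6°·cos23.6° = 19.0·5.3·0.4003·0.9164 = 36.943 kPa
FS = 37.192 / 36.943 = 1.007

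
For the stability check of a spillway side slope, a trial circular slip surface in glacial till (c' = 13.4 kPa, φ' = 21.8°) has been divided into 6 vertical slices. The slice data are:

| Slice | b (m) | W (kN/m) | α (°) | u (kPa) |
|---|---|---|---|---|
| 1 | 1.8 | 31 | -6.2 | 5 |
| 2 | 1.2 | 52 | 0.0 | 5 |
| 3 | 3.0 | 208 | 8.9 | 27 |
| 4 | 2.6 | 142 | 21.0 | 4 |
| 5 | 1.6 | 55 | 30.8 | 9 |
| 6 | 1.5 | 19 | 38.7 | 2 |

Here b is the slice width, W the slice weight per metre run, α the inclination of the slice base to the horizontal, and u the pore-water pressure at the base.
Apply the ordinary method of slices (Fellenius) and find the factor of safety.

Ordinary method of slices: FS = Σ[c'·Δl_i + (W_i cosα_i − u_i·Δl_i)·tanφ'] / Σ W_i sinα_i, with Δl_i = b_i / cosα_i.
Slice 1: Δl = 1.8/cos(-6.2°) = 1.811 m; N'_1 = 31·cos(-6.2°) − 5·1.811 = 21.8; c'Δl = 24.26; W sinα = -3.3
Slice 2: Δl = 1.2/cos0.0° = 1.200 m; N'_2 = 52·cos0.0° − 5·1.200 = 46.0; c'Δl = 16.08; W sinα = 0.0
Slice 3: Δl = 3.0/cos8.9° = 3.037 m; N'_3 = 208·cos8.9° − 27·3.037 = 123.5; c'Δl = 40.69; W sinα = 32.2
Slice 4: Δl = 2.6/cos21.0° = 2.785 m; N'_4 = 142·cos21.0° − 4·2.785 = 121.4; c'Δl = 37.32; W sinα = 50.9
Slice 5: Δl = 1.6/cos30.8° = 1.863 m; N'_5 = 55·cos30.8° − 9·1.863 = 30.5; c'Δl = 24.96; W sinα = 28.2
Slice 6: Δl = 1.5/cos38.7° = 1.922 m; N'_6 = 19·cos38.7° − 2·1.922 = 11.0; c'Δl = 25.76; W sinα = 11.9
Σc'Δl = 169.1 kN/m; ΣN' = 354.2 kN/m; ΣW sinα = 119.8 kN/m
Resisting = 169.1 + 354.2·tan21.8° = 169.1 + 141.7 = 310.7 kN/m
FS = 310.7 / 119.8 = 2.594

FS = 2.59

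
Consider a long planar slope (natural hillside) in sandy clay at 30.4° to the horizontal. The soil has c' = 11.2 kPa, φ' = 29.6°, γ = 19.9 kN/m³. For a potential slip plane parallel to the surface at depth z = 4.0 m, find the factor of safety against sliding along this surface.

FS = 1.29

For an infinite slope with a slip plane parallel to the surface (no pore pressure): FS = [c' + γz cos²β tanφ'] / [γz sinβ cosβ].
γz = 19.9·4.0 = 79.60 kN/m²
Numerator = 11.2 + 79.60·cos²30.4°·tan29.6° = 11.2 + 79.60·0.7439·0.5681 = 44.840 kPa
Denominator = 79.60·sin30.4°·cos30.4° = 79.60·0.5060·0.8625 = 34.742 kPa
FS = 44.840 / 34.742 = 1.291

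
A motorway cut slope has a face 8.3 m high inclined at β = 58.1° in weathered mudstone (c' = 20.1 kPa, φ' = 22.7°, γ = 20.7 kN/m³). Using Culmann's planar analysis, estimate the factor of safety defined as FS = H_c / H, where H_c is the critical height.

H_c = (4c'/γ) · sinβ cosφ' / [1 − cos(β − φ')]
    = (4·20.1/20.7) · sin58.1°·cos22.7° / [1 − cos35.4°]
    = 3.884 · 0.7832 / 0.1849 = 16.45 m
FS = H_c / H = 16.45 / 8.3 = 1.983

FS = 1.98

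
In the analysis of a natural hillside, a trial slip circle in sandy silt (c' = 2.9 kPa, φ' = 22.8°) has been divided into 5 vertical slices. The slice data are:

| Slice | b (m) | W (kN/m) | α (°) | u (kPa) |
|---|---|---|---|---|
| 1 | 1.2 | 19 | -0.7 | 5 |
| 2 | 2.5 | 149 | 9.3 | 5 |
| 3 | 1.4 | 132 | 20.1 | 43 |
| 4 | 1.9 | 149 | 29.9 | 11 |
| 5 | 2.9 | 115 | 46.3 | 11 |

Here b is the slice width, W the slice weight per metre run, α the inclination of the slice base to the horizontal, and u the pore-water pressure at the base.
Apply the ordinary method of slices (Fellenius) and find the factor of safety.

FS = 0.79

Ordinary method of slices: FS = Σ[c'·Δl_i + (W_i cosα_i − u_i·Δl_i)·tanφ'] / Σ W_i sinα_i, with Δl_i = b_i / cosα_i.
Slice 1: Δl = 1.2/cos(-0.7°) = 1.200 m; N'_1 = 19·cos(-0.7°) − 5·1.200 = 13.0; c'Δl = 3.48; W sinα = -0.2
Slice 2: Δl = 2.5/cos9.3° = 2.533 m; N'_2 = 149·cos9.3° − 5·2.533 = 134.4; c'Δl = 7.35; W sinα = 24.1
Slice 3: Δl = 1.4/cos20.1° = 1.491 m; N'_3 = 132·cos20.1° − 43·1.491 = 59.9; c'Δl = 4.32; W sinα = 45.4
Slice 4: Δl = 1.9/cos29.9° = 2.192 m; N'_4 = 149·cos29.9° − 11·2.192 = 105.1; c'Δl = 6.36; W sinα = 74.3
Slice 5: Δl = 2.9/cos46.3° = 4.198 m; N'_5 = 115·cos46.3° − 11·4.198 = 33.3; c'Δl = 12.17; W sinα = 83.1
Σc'Δl = 33.7 kN/m; ΣN' = 345.6 kN/m; ΣW sinα = 226.6 kN/m
Resisting = 33.7 + 345.6·tan22.8° = 33.7 + 145.3 = 178.9 kN/m
FS = 178.9 / 226.6 = 0.790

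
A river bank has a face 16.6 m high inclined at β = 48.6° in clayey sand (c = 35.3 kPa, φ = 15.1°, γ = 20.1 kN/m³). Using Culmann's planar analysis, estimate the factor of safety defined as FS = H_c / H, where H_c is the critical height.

H_c = (4c/γ) · sinβ cosφ / [1 − cos(β − φ)]
    = (4·35.3/20.1) · sin48.6°·cos15.1° / [1 − cos33.5°]
    = 7.025 · 0.7242 / 0.1661 = 30.63 m
FS = H_c / H = 30.63 / 16.6 = 1.845

FS = 1.84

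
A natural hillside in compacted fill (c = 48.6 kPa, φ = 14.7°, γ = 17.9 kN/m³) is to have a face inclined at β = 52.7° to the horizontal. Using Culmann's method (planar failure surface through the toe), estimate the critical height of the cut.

H_c = 39.42 m

Culmann's analysis gives the critical failure plane at α_cr = (β + φ)/2 = (52.7 + 14.7)/2 = 33.7°, and the critical height
H_c = (4c/γ) · sinβ cosφ / [1 − cos(β − φ)]
    = (4·48.6/17.9) · sin52.7°·cos14.7° / [1 − cos(38.0°)]
    = 10.860 · 0.7955·0.9673 / [1 − 0.7880]
    = 10.860 · 0.7694 / 0.2120
    = 39.42 m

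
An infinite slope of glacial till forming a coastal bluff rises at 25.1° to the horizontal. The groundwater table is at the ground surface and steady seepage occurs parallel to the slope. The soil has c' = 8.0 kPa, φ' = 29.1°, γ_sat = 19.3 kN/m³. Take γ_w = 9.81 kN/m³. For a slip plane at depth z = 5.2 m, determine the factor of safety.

With seepage parallel to the slope and the water table at the surface, the effective normal stress on the slip plane uses the buoyant unit weight γ' = γ_sat − γ_w while the driving shear stress uses γ_sat:
FS = [c' + γ' z cos²β tanφ'] / [γ_sat z sinβ cosβ]
γ' = 19.3 − 9.81 = 9.49 kN/m³
Numerator = 8.0 + 9.49·5.2·cos²25.1°·tan29.1° = 8.0 + 9.49·5.2·0.8201·0.5566 = 30.524 kPa
Denominator = 19.3·5.2·sin25.1°·cos25.1° = 19.3·5.2·0.4242·0.9056 = 38.552 kPa
FS = 30.524 / 38.552 = 0.792

FS = 0.79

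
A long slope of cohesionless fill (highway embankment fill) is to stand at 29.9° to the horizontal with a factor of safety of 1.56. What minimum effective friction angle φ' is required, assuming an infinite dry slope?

φ' = 41.9°

FS = tanφ'/tanβ ⇒ tanφ' = FS · tanβ = 1.56 · tan29.9° = 0.8970
φ' = arctan(0.8970) = 41.89°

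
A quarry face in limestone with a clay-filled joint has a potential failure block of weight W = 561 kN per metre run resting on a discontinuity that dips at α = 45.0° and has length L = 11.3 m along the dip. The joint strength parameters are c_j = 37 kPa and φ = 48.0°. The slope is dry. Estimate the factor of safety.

Resolving the block weight along and normal to the plane and applying the Mohr–Coulomb strength on the joint:
N' = W cosα = 561·cos45.0° = 396.7 kN/m
Driving force T = W sinα = 561·sin45.0° = 396.7 kN/m
Resisting force R = c_j·L + N'·tanφ = 37·11.3 + 396.7·tan48.0° = 418.1 + 440.6 = 858.7 kN/m
FS = R / T = 858.7 / 396.7 = 2.165

FS = 2.16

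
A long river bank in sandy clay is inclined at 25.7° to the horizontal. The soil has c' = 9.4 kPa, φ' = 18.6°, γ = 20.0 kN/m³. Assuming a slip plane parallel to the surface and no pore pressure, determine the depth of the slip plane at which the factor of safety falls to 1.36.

z = 1.82 m

Setting FS = 1.36 in FS = [c' + γz cos²β tanφ'] / [γz sinβ cosβ] and solving for z:
z = c' / [γ cosβ (FS·sinβ − cosβ·tanφ')]
  = 9.4 / [20.0·cos25.7°·(1.36·sin25.7° − cos25.7°·tan18.6°)]
  = 9.4 / [20.0·0.9011·(1.36·0.4337 − 0.9011·0.3365)]
  = 9.4 / 5.1637 = 1.820 m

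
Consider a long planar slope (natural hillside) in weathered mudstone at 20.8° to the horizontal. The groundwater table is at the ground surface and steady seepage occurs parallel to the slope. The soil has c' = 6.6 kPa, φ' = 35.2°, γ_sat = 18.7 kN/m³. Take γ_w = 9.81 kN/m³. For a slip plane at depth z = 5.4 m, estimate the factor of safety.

With seepage parallel to the slope and the water table at the surface, the effective normal stress on the slip plane uses the buoyant unit weight γ' = γ_sat − γ_w while the driving shear stress uses γ_sat:
FS = [c' + γ' z cos²β tanφ'] / [γ_sat z sinβ cosβ]
γ' = 18.7 − 9.81 = 8.89 kN/m³
Numerator = 6.6 + 8.89·5.4·cos²20.8°·tan35.2° = 6.6 + 8.89·5.4·0.8739·0.7054 = 36.194 kPa
Denominator = 18.7·5.4·sin20.8°·cos20.8° = 18.7·5.4·0.3551·0.9348 = 33.522 kPa
FS = 36.194 / 33.522 = 1.080

FS = 1.08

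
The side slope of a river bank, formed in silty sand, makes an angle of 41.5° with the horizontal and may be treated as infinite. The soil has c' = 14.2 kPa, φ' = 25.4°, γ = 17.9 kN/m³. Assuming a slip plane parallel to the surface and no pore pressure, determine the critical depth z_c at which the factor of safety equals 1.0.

Setting FS = 1.00 in FS = [c' + γz cos²β tanφ'] / [γz sinβ cosβ] and solving for z:
z = c' / [γ cosβ (FS·sinβ − cosβ·tanφ')]
  = 14.2 / [17.9·cos41.5°·(1.00·sin41.5° − cos41.5°·tan25.4°)]
  = 14.2 / [17.9·0.7490·(1.00·0.6626 − 0.7490·0.4748)]
  = 14.2 / 4.1156 = 3.450 m

z_c = 3.45 m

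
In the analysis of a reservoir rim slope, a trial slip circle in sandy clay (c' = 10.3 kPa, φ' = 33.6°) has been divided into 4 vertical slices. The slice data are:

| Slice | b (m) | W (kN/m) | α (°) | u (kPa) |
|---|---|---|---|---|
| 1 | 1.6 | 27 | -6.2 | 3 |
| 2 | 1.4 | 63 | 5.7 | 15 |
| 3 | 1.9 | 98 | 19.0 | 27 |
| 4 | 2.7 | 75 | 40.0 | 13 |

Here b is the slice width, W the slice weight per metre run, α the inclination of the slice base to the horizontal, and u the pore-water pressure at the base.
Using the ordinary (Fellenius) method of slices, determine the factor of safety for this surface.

FS = 1.96

Ordinary method of slices: FS = Σ[c'·Δl_i + (W_i cosα_i − u_i·Δl_i)·tanφ'] / Σ W_i sinα_i, with Δl_i = b_i / cosα_i.
Slice 1: Δl = 1.6/cos(-6.2°) = 1.609 m; N'_1 = 27·cos(-6.2°) − 3·1.609 = 22.0; c'Δl = 16.58; W sinα = -2.9
Slice 2: Δl = 1.4/cos5.7° = 1.407 m; N'_2 = 63·cos5.7° − 15·1.407 = 41.6; c'Δl = 14.49; W sinα = 6.3
Slice 3: Δl = 1.9/cos19.0° = 2.009 m; N'_3 = 98·cos19.0° − 27·2.009 = 38.4; c'Δl = 20.70; W sinα = 31.9
Slice 4: Δl = 2.7/cos40.0° = 3.525 m; N'_4 = 75·cos40.0° − 13·3.525 = 11.6; c'Δl = 36.30; W sinα = 48.2
Σc'Δl = 88.1 kN/m; ΣN' = 113.6 kN/m; ΣW sinα = 83.5 kN/m
Resisting = 88.1 + 113.6·tan33.6° = 88.1 + 75.5 = 163.6 kN/m
FS = 163.6 / 83.5 = 1.960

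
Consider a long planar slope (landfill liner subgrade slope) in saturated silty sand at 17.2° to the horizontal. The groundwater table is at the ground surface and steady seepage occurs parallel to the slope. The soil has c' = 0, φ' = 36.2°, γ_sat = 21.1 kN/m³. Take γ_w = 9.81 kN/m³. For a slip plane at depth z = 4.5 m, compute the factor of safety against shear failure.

FS = 1.27

With seepage parallel to the slope and the water table at the surface, the effective normal stress on the slip plane uses the buoyant unit weight γ' = γ_sat − γ_w while the driving shear stress uses γ_sat:
FS = [c' + γ' z cos²β tanφ'] / [γ_sat z sinβ cosβ]
(For c' = 0 this reduces to FS = (γ'/γ_sat)·tanφ'/tanβ.)
γ' = 21.1 − 9.81 = 11.29 kN/m³
Numerator = 0.0 + 11.29·4.5·cos²17.2°·tan36.2° = 0.0 + 11.29·4.5·0.9126·0.7319 = 33.932 kPa
Denominator = 21.1·4.5·sin17.2°·cos17.2° = 21.1·4.5·0.2957·0.9553 = 26.822 kPa
FS = 33.932 / 26.822 = 1.265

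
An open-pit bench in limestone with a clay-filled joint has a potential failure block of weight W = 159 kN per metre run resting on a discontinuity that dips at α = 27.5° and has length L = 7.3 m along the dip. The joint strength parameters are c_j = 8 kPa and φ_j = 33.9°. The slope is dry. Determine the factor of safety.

Resolving the block weight along and normal to the plane and applying the Mohr–Coulomb strength on the joint:
N' = W cosα = 159·cos27.5° = 141.0 kN/m
Driving force T = W sinα = 159·sin27.5° = 73.4 kN/m
Resisting force R = c_j·L + N'·tanφ_j = 8·7.3 + 141.0·tan33.9° = 58.4 + 94.8 = 153.2 kN/m
FS = R / T = 153.2 / 73.4 = 2.086

FS = 2.09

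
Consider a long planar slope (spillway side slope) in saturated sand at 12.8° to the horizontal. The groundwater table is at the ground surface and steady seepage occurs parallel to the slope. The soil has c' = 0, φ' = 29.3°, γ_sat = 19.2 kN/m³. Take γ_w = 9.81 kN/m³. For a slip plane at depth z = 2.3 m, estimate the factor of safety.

FS = 1.21

With seepage parallel to the slope and the water table at the surface, the effective normal stress on the slip plane uses the buoyant unit weight γ' = γ_sat − γ_w while the driving shear stress uses γ_sat:
FS = [c' + γ' z cos²β tanφ'] / [γ_sat z sinβ cosβ]
(For c' = 0 this reduces to FS = (γ'/γ_sat)·tanφ'/tanβ.)
γ' = 19.2 − 9.81 = 9.39 kN/m³
Numerator = 0.0 + 9.39·2.3·cos²12.8°·tan29.3° = 0.0 + 9.39·2.3·0.9509·0.5612 = 11.525 kPa
Denominator = 19.2·2.3·sin12.8°·cos12.8° = 19.2·2.3·0.2215·0.9751 = 9.540 kPa
FS = 11.525 / 9.540 = 1.208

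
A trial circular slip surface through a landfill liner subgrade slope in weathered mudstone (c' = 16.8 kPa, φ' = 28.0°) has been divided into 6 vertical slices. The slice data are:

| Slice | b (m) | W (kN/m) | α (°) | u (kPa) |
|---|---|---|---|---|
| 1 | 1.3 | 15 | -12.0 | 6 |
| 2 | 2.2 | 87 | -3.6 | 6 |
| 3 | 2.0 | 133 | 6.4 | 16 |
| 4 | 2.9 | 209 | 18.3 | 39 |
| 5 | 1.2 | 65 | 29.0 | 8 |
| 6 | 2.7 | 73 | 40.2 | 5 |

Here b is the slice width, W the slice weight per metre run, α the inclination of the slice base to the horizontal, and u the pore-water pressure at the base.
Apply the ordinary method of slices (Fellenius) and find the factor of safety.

Ordinary method of slices: FS = Σ[c'·Δl_i + (W_i cosα_i − u_i·Δl_i)·tanφ'] / Σ W_i sinα_i, with Δl_i = b_i / cosα_i.
Slice 1: Δl = 1.3/cos(-12.0°) = 1.329 m; N'_1 = 15·cos(-12.0°) − 6·1.329 = 6.7; c'Δl = 22.33; W sinα = -3.1
Slice 2: Δl = 2.2/cos(-3.6°) = 2.204 m; N'_2 = 87·cos(-3.6°) − 6·2.204 = 73.6; c'Δl = 37.03; W sinα = -5.5
Slice 3: Δl = 2.0/cos6.4° = 2.013 m; N'_3 = 133·cos6.4° − 16·2.013 = 100.0; c'Δl = 33.81; W sinα = 14.8
Slice 4: Δl = 2.9/cos18.3° = 3.054 m; N'_4 = 209·cos18.3° − 39·3.054 = 79.3; c'Δl = 51.32; W sinα = 65.6
Slice 5: Δl = 1.2/cos29.0° = 1.372 m; N'_5 = 65·cos29.0° − 8·1.372 = 45.9; c'Δl = 23.05; W sinα = 31.5
Slice 6: Δl = 2.7/cos40.2° = 3.535 m; N'_6 = 73·cos40.2° − 5·3.535 = 38.1; c'Δl = 59.39; W sinα = 47.1
Σc'Δl = 226.9 kN/m; ΣN' = 343.5 kN/m; ΣW sinα = 150.5 kN/m
Resisting = 226.9 + 343.5·tan28.0° = 226.9 + 182.7 = 409.6 kN/m
FS = 409.6 / 150.5 = 2.721

FS = 2.72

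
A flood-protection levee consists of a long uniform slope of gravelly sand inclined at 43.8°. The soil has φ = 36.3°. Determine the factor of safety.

For a dry cohesionless infinite slope the factor of safety is FS = tanφ / tanβ.
FS = tan36.3° / tan43.8° = 0.7346 / 0.9590 = 0.766

FS = 0.77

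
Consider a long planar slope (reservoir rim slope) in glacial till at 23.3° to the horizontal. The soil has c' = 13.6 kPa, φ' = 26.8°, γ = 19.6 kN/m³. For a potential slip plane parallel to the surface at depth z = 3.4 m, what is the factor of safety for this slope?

FS = 1.73

For an infinite slope with a slip plane parallel to the surface (no pore pressure): FS = [c' + γz cos²β tanφ'] / [γz sinβ cosβ].
γz = 19.6·3.4 = 66.64 kN/m²
Numerator = 13.6 + 66.64·cos²23.3°·tan26.8° = 13.6 + 66.64·0.8435·0.5051 = 41.996 kPa
Denominator = 66.64·sin23.3°·cos23.3° = 66.64·0.3955·0.9184 = 24.209 kPa
FS = 41.996 / 24.209 = 1.735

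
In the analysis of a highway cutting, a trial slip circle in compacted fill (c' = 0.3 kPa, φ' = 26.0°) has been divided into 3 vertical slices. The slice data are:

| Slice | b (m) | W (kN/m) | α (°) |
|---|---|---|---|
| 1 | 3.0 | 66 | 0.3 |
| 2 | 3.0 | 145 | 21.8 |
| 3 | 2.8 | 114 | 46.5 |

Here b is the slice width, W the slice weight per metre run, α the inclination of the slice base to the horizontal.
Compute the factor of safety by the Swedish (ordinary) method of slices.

FS = 1.02

Ordinary method of slices: FS = Σ[c'·Δl_i + (W_i cosα_i)·tanφ'] / Σ W_i sinα_i, with Δl_i = b_i / cosα_i.
Slice 1: Δl = 3.0/cos0.3° = 3.000 m; N'_1 = 66·cos0.3° = 66.0; c'Δl = 0.90; W sinα = 0.3
Slice 2: Δl = 3.0/cos21.8° = 3.231 m; N'_2 = 145·cos21.8° = 134.6; c'Δl = 0.97; W sinα = 53.8
Slice 3: Δl = 2.8/cos46.5° = 4.068 m; N'_3 = 114·cos46.5° = 78.5; c'Δl = 1.22; W sinα = 82.7
Σc'Δl = 3.1 kN/m; ΣN' = 279.1 kN/m; ΣW sinα = 136.9 kN/m
Resisting = 3.1 + 279.1·tan26.0° = 3.1 + 136.1 = 139.2 kN/m
FS = 139.2 / 136.9 = 1.017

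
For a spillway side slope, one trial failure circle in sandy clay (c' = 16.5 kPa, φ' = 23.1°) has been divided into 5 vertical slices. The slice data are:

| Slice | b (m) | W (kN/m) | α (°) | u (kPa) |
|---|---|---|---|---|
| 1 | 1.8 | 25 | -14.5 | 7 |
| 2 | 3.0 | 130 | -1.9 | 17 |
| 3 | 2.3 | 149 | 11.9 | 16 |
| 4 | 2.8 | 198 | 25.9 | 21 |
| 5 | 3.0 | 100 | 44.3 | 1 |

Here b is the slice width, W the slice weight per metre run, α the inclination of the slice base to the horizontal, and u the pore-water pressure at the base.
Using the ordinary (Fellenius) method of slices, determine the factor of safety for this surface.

Ordinary method of slices: FS = Σ[c'·Δl_i + (W_i cosα_i − u_i·Δl_i)·tanφ'] / Σ W_i sinα_i, with Δl_i = b_i / cosα_i.
Slice 1: Δl = 1.8/cos(-14.5°) = 1.859 m; N'_1 = 25·cos(-14.5°) − 7·1.859 = 11.2; c'Δl = 30.68; W sinα = -6.3
Slice 2: Δl = 3.0/cos(-1.9°) = 3.002 m; N'_2 = 130·cos(-1.9°) − 17·3.002 = 78.9; c'Δl = 49.53; W sinα = -4.3
Slice 3: Δl = 2.3/cos11.9° = 2.351 m; N'_3 = 149·cos11.9° − 16·2.351 = 108.2; c'Δl = 38.78; W sinα = 30.7
Slice 4: Δl = 2.8/cos25.9° = 3.113 m; N'_4 = 198·cos25.9° − 21·3.113 = 112.7; c'Δl = 51.36; W sinα = 86.5
Slice 5: Δl = 3.0/cos44.3° = 4.192 m; N'_5 = 100·cos44.3° − 1·4.192 = 67.4; c'Δl = 69.16; W sinα = 69.8
Σc'Δl = 239.5 kN/m; ΣN' = 378.4 kN/m; ΣW sinα = 176.5 kN/m
Resisting = 239.5 + 378.4·tan23.1° = 239.5 + 161.4 = 400.9 kN/m
FS = 400.9 / 176.5 = 2.272

FS = 2.27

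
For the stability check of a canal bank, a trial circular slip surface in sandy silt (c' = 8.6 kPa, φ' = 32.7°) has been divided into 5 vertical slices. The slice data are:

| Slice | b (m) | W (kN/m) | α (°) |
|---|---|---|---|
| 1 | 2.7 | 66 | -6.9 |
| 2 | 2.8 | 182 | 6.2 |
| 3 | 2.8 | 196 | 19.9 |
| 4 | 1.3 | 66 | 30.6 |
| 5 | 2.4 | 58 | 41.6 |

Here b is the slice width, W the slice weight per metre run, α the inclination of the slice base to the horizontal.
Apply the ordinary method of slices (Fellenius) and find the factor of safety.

FS = 3.02

Ordinary method of slices: FS = Σ[c'·Δl_i + (W_i cosα_i)·tanφ'] / Σ W_i sinα_i, with Δl_i = b_i / cosα_i.
Slice 1: Δl = 2.7/cos(-6.9°) = 2.720 m; N'_1 = 66·cos(-6.9°) = 65.5; c'Δl = 23.39; W sinα = -7.9
Slice 2: Δl = 2.8/cos6.2° = 2.816 m; N'_2 = 182·cos6.2° = 180.9; c'Δl = 24.22; W sinα = 19.7
Slice 3: Δl = 2.8/cos19.9° = 2.978 m; N'_3 = 196·cos19.9° = 184.3; c'Δl = 25.61; W sinα = 66.7
Slice 4: Δl = 1.3/cos30.6° = 1.510 m; N'_4 = 66·cos30.6° = 56.8; c'Δl = 12.99; W sinα = 33.6
Slice 5: Δl = 2.4/cos41.6° = 3.209 m; N'_5 = 58·cos41.6° = 43.4; c'Δl = 27.60; W sinα = 38.5
Σc'Δl = 113.8 kN/m; ΣN' = 530.9 kN/m; ΣW sinα = 150.5 kN/m
Resisting = 113.8 + 530.9·tan32.7° = 113.8 + 340.9 = 454.7 kN/m
FS = 454.7 / 150.5 = 3.020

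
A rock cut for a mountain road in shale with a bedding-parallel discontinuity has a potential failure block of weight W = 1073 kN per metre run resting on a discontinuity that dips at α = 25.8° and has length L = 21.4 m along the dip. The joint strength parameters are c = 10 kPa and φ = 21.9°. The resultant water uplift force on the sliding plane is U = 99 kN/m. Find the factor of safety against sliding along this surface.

FS = 1.20

Resolving the block weight along and normal to the plane and applying the Mohr–Coulomb strength on the joint:
N' = W cosα − U = 1073·cos25.8° − 99 = 867.0 kN/m
Driving force T = W sinα = 1073·sin25.8° = 467.0 kN/m
Resisting force R = c·L + N'·tanφ = 10·21.4 + 867.0·tan21.9° = 214.0 + 348.5 = 562.5 kN/m
FS = R / T = 562.5 / 467.0 = 1.205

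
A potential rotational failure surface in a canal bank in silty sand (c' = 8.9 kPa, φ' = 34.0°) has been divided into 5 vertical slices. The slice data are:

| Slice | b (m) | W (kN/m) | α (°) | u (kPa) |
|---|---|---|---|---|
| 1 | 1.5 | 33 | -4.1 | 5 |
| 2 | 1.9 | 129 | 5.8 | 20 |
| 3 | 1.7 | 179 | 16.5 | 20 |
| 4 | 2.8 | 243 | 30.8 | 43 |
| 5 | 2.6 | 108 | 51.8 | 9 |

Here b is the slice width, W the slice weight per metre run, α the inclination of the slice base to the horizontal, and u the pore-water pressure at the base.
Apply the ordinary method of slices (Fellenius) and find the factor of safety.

FS = 1.29

Ordinary method of slices: FS = Σ[c'·Δl_i + (W_i cosα_i − u_i·Δl_i)·tanφ'] / Σ W_i sinα_i, with Δl_i = b_i / cosα_i.
Slice 1: Δl = 1.5/cos(-4.1°) = 1.504 m; N'_1 = 33·cos(-4.1°) − 5·1.504 = 25.4; c'Δl = 13.38; W sinα = -2.4
Slice 2: Δl = 1.9/cos5.8° = 1.910 m; N'_2 = 129·cos5.8° − 20·1.910 = 90.1; c'Δl = 17.00; W sinα = 13.0
Slice 3: Δl = 1.7/cos16.5° = 1.773 m; N'_3 = 179·cos16.5° − 20·1.773 = 136.2; c'Δl = 15.78; W sinα = 50.8
Slice 4: Δl = 2.8/cos30.8° = 3.260 m; N'_4 = 243·cos30.8° − 43·3.260 = 68.6; c'Δl = 29.01; W sinα = 124.4
Slice 5: Δl = 2.6/cos51.8° = 4.204 m; N'_5 = 108·cos51.8° − 9·4.204 = 28.9; c'Δl = 37.42; W sinα = 84.9
Σc'Δl = 112.6 kN/m; ΣN' = 349.2 kN/m; ΣW sinα = 270.8 kN/m
Resisting = 112.6 + 349.2·tan34.0° = 112.6 + 235.5 = 348.1 kN/m
FS = 348.1 / 270.8 = 1.286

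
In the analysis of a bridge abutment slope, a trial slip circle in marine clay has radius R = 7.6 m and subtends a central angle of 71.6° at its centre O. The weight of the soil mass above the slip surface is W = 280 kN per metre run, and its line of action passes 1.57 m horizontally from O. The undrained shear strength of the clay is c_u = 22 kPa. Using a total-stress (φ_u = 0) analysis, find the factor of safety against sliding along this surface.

Taking moments about the centre O, the resisting moment is provided by the undrained shear strength acting along the arc:
Arc length L_a = R·θ = 7.6·(71.6°·π/180) = 7.6·1.2497 = 9.50 m
M_R = c_u·L_a·R = 22·9.50·7.6 = 1588.0 kN·m/m
M_D = W·d = 280·1.57 = 439.6 kN·m/m
FS = M_R / M_D = 1588.0 / 439.6 = 3.612

FS = 3.61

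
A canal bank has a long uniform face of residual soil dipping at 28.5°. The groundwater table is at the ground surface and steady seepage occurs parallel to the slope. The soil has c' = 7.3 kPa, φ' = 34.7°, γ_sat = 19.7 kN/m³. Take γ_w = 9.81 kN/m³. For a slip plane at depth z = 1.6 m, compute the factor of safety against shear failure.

With seepage parallel to the slope and the water table at the surface, the effective normal stress on the slip plane uses the buoyant unit weight γ' = γ_sat − γ_w while the driving shear stress uses γ_sat:
FS = [c' + γ' z cos²β tanφ'] / [γ_sat z sinβ cosβ]
γ' = 19.7 − 9.81 = 9.89 kN/m³
Numerator = 7.3 + 9.89·1.6·cos²28.5°·tan34.7° = 7.3 + 9.89·1.6·0.7723·0.6924 = 15.762 kPa
Denominator = 19.7·1.6·sin28.5°·cos28.5° = 19.7·1.6·0.4772·0.8788 = 13.217 kPa
FS = 15.762 / 13.217 = 1.193

FS = 1.19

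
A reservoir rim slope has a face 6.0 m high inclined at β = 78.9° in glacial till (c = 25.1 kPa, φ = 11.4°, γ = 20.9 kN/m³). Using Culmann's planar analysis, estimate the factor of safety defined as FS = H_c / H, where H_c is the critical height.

H_c = (4c/γ) · sinβ cosφ / [1 − cos(β − φ)]
    = (4·25.1/20.9) · sin78.9°·cos11.4° / [1 − cos67.5°]
    = 4.804 · 0.9619 / 0.6173 = 7.49 m
FS = H_c / H = 7.49 / 6.0 = 1.248

FS = 1.25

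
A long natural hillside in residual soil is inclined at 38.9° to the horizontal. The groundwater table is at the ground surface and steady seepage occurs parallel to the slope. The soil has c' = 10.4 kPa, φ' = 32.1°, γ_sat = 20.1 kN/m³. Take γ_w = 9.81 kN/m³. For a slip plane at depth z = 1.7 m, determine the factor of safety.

With seepage parallel to the slope and the water table at the surface, the effective normal stress on the slip plane uses the buoyant unit weight γ' = γ_sat − γ_w while the driving shear stress uses γ_sat:
FS = [c' + γ' z cos²β tanφ'] / [γ_sat z sinβ cosβ]
γ' = 20.1 − 9.81 = 10.29 kN/m³
Numerator = 10.4 + 10.29·1.7·cos²38.9°·tan32.1° = 10.4 + 10.29·1.7·0.6057·0.6273 = 17.046 kPa
Denominator = 20.1·1.7·sin38.9°·cos38.9° = 20.1·1.7·0.6280·0.7782 = 16.699 kPa
FS = 17.046 / 16.699 = 1.021

FS = 1.02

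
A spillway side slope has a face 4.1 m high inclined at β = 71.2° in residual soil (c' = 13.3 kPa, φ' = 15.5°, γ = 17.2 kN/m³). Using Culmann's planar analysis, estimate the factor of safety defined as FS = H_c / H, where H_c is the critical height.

H_c = (4c'/γ) · sinβ cosφ' / [1 − cos(β − φ')]
    = (4·13.3/17.2) · sin71.2°·cos15.5° / [1 − cos55.7°]
    = 3.093 · 0.9122 / 0.4365 = 6.46 m
FS = H_c / H = 6.46 / 4.1 = 1.577

FS = 1.58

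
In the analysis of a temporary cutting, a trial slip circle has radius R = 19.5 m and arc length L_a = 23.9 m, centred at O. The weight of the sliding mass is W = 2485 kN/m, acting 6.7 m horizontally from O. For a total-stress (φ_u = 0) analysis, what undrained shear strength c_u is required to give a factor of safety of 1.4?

FS = c_u·L_a·R / (W·d), so c_u = FS·W·d / (L_a·R).
c_u = 1.4·2485·6.7 / (23.90·19.5) = 23309.3 / 466.05 = 50.01 kPa

c_u = 50.0 kPa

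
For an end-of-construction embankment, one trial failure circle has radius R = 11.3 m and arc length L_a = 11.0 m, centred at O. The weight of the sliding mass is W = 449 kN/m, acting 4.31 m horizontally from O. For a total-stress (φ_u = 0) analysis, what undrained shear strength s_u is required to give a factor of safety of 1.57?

FS = s_u·L_a·R / (W·d), so s_u = FS·W·d / (L_a·R).
s_u = 1.57·449·4.31 / (11.00·11.3) = 3038.2 / 124.30 = 24.44 kPa

s_u = 24.4 kPa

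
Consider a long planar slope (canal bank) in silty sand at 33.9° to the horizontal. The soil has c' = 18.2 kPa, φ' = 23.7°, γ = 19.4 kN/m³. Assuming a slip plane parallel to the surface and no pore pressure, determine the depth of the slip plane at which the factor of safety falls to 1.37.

Setting FS = 1.37 in FS = [c' + γz cos²β tanφ'] / [γz sinβ cosβ] and solving for z:
z = c' / [γ cosβ (FS·sinβ − cosβ·tanφ')]
  = 18.2 / [19.4·cos33.9°·(1.37·sin33.9° − cos33.9°·tan23.7°)]
  = 18.2 / [19.4·0.8300·(1.37·0.5577 − 0.8300·0.4390)]
  = 18.2 / 6.4370 = 2.827 m

z = 2.83 m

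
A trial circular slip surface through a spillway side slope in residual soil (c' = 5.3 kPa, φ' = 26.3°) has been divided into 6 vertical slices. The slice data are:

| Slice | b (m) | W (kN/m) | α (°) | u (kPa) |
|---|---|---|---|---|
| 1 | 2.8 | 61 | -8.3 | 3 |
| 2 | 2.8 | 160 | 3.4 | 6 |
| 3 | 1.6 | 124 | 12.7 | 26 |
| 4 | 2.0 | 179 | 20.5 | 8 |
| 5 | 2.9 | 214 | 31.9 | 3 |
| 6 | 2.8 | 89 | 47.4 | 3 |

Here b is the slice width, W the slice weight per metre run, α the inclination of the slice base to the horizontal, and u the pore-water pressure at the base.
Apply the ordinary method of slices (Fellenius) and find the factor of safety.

FS = 1.51

Ordinary method of slices: FS = Σ[c'·Δl_i + (W_i cosα_i − u_i·Δl_i)·tanφ'] / Σ W_i sinα_i, with Δl_i = b_i / cosα_i.
Slice 1: Δl = 2.8/cos(-8.3°) = 2.830 m; N'_1 = 61·cos(-8.3°) − 3·2.830 = 51.9; c'Δl = 15.00; W sinα = -8.8
Slice 2: Δl = 2.8/cos3.4° = 2.805 m; N'_2 = 160·cos3.4° − 6·2.805 = 142.9; c'Δl = 14.87; W sinα = 9.5
Slice 3: Δl = 1.6/cos12.7° = 1.640 m; N'_3 = 124·cos12.7° − 26·1.640 = 78.3; c'Δl = 8.69; W sinα = 27.3
Slice 4: Δl = 2.0/cos20.5° = 2.135 m; N'_4 = 179·cos20.5° − 8·2.135 = 150.6; c'Δl = 11.32; W sinα = 62.7
Slice 5: Δl = 2.9/cos31.9° = 3.416 m; N'_5 = 214·cos31.9° − 3·3.416 = 171.4; c'Δl = 18.10; W sinα = 113.1
Slice 6: Δl = 2.8/cos47.4° = 4.137 m; N'_6 = 89·cos47.4° − 3·4.137 = 47.8; c'Δl = 21.92; W sinα = 65.5
Σc'Δl = 89.9 kN/m; ΣN' = 642.9 kN/m; ΣW sinα = 269.2 kN/m
Resisting = 89.9 + 642.9·tan26.3° = 89.9 + 317.8 = 407.7 kN/m
FS = 407.7 / 269.2 = 1.514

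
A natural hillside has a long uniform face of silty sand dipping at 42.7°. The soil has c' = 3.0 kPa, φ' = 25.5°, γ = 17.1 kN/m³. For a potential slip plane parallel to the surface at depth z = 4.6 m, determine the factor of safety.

FS = 0.59

For an infinite slope with a slip plane parallel to the surface (no pore pressure): FS = [c' + γz cos²β tanφ'] / [γz sinβ cosβ].
γz = 17.1·4.6 = 78.66 kN/m²
Numerator = 3.0 + 78.66·cos²42.7°·tan25.5° = 3.0 + 78.66·0.5401·0.4770 = 23.264 kPa
Denominator = 78.66·sin42.7°·cos42.7° = 78.66·0.6782·0.7349 = 39.203 kPa
FS = 23.264 / 39.203 = 0.593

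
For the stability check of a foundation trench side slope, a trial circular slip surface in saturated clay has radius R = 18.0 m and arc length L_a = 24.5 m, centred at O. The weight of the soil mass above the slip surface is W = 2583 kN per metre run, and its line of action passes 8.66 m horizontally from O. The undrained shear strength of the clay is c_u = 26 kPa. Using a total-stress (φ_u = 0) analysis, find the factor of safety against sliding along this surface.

FS = 0.51

Taking moments about the centre O, the resisting moment is provided by the undrained shear strength acting along the arc:
M_R = c_u·L_a·R = 26·24.50·18.0 = 11466.0 kN·m/m
M_D = W·d = 2583·8.66 = 22368.8 kN·m/m
FS = M_R / M_D = 11466.0 / 22368.8 = 0.513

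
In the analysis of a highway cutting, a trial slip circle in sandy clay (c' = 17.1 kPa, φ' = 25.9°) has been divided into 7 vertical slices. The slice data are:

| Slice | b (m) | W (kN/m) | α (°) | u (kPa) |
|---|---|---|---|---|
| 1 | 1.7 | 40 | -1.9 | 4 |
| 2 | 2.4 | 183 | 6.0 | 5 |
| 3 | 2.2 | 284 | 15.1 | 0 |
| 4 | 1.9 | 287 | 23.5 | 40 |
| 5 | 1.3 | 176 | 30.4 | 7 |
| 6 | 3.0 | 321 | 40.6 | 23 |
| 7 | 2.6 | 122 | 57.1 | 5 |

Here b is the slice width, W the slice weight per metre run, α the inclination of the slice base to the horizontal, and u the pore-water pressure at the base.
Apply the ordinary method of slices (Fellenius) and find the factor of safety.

FS = 1.32

Ordinary method of slices: FS = Σ[c'·Δl_i + (W_i cosα_i − u_i·Δl_i)·tanφ'] / Σ W_i sinα_i, with Δl_i = b_i / cosα_i.
Slice 1: Δl = 1.7/cos(-1.9°) = 1.701 m; N'_1 = 40·cos(-1.9°) − 4·1.701 = 33.2; c'Δl = 29.09; W sinα = -1.3
Slice 2: Δl = 2.4/cos6.0° = 2.413 m; N'_2 = 183·cos6.0° − 5·2.413 = 169.9; c'Δl = 41.27; W sinα = 19.1
Slice 3: Δl = 2.2/cos15.1° = 2.279 m; N'_3 = 284·cos15.1° − 0·2.279 = 274.2; c'Δl = 38.97; W sinα = 74.0
Slice 4: Δl = 1.9/cos23.5° = 2.072 m; N'_4 = 287·cos23.5° − 40·2.072 = 180.3; c'Δl = 35.43; W sinα = 114.4
Slice 5: Δl = 1.3/cos30.4° = 1.507 m; N'_5 = 176·cos30.4° − 7·1.507 = 141.3; c'Δl = 25.77; W sinα = 89.1
Slice 6: Δl = 3.0/cos40.6° = 3.951 m; N'_6 = 321·cos40.6° − 23·3.951 = 152.8; c'Δl = 67.56; W sinα = 208.9
Slice 7: Δl = 2.6/cos57.1° = 4.787 m; N'_7 = 122·cos57.1° − 5·4.787 = 42.3; c'Δl = 81.85; W sinα = 102.4
Σc'Δl = 319.9 kN/m; ΣN' = 994.1 kN/m; ΣW sinα = 606.6 kN/m
Resisting = 319.9 + 994.1·tan25.9° = 319.9 + 482.7 = 802.6 kN/m
FS = 802.6 / 606.6 = 1.323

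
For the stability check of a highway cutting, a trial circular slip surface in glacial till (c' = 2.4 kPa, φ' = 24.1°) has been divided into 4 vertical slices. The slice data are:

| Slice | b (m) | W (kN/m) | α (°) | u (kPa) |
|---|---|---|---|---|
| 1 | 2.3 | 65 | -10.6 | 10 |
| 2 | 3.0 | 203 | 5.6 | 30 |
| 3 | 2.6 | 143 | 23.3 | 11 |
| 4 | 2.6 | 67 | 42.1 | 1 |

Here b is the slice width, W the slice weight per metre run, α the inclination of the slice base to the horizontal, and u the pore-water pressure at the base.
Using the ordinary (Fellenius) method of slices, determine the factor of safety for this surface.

Ordinary method of slices: FS = Σ[c'·Δl_i + (W_i cosα_i − u_i·Δl_i)·tanφ'] / Σ W_i sinα_i, with Δl_i = b_i / cosα_i.
Slice 1: Δl = 2.3/cos(-10.6°) = 2.340 m; N'_1 = 65·cos(-10.6°) − 10·2.340 = 40.5; c'Δl = 5.62; W sinα = -12.0
Slice 2: Δl = 3.0/cos5.6° = 3.014 m; N'_2 = 203·cos5.6° − 30·3.014 = 111.6; c'Δl = 7.23; W sinα = 19.8
Slice 3: Δl = 2.6/cos23.3° = 2.831 m; N'_3 = 143·cos23.3° − 11·2.831 = 100.2; c'Δl = 6.79; W sinα = 56.6
Slice 4: Δl = 2.6/cos42.1° = 3.504 m; N'_4 = 67·cos42.1° − 1·3.504 = 46.2; c'Δl = 8.41; W sinα = 44.9
Σc'Δl = 28.1 kN/m; ΣN' = 298.5 kN/m; ΣW sinα = 109.3 kN/m
Resisting = 28.1 + 298.5·tan24.1° = 28.1 + 133.5 = 161.6 kN/m
FS = 161.6 / 109.3 = 1.478

FS = 1.48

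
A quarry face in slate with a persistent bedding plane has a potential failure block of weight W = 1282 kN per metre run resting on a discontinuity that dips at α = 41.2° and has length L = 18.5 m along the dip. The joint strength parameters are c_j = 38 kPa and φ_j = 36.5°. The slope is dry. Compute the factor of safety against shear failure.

Resolving the block weight along and normal to the plane and applying the Mohr–Coulomb strength on the joint:
N' = W cosα = 1282·cos41.2° = 964.6 kN/m
Driving force T = W sinα = 1282·sin41.2° = 844.4 kN/m
Resisting force R = c_j·L + N'·tanφ_j = 38·18.5 + 964.6·tan36.5° = 703.0 + 713.8 = 1416.8 kN/m
FS = R / T = 1416.8 / 844.4 = 1.678

FS = 1.68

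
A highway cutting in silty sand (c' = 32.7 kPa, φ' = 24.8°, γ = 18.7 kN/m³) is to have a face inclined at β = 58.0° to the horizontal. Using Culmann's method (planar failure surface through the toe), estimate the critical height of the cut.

Culmann's analysis gives the critical failure plane at α_cr = (β + φ')/2 = (58.0 + 24.8)/2 = 41.4°, and the critical height
H_c = (4c'/γ) · sinβ cosφ' / [1 − cos(β − φ')]
    = (4·32.7/18.7) · sin58.0°·cos24.8° / [1 − cos(33.2°)]
    = 6.995 · 0.8480·0.9078 / [1 − 0.8368]
    = 6.995 · 0.7698 / 0.1632
    = 32.99 m

H_c = 32.99 m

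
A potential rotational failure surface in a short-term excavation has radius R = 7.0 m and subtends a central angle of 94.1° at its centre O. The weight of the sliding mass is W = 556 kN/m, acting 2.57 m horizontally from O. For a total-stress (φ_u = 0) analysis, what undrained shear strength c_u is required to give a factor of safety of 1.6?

c_u = 28.4 kPa

FS = c_u·L_a·R / (W·d), so c_u = FS·W·d / (L_a·R).
Arc length L_a = R·θ = 7.0·(94.1°·π/180) = 7.0·1.6424 = 11.50 m
c_u = 1.6·556·2.57 / (11.50·7.0) = 2286.3 / 80.48 = 28.41 kPa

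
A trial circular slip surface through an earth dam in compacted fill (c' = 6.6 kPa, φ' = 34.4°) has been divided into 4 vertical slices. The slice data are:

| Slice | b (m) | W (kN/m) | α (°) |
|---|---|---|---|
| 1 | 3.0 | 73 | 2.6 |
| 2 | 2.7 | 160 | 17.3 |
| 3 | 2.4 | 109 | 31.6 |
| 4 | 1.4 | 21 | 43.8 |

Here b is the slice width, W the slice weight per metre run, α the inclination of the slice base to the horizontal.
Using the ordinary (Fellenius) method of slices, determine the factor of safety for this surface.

Ordinary method of slices: FS = Σ[c'·Δl_i + (W_i cosα_i)·tanφ'] / Σ W_i sinα_i, with Δl_i = b_i / cosα_i.
Slice 1: Δl = 3.0/cos2.6° = 3.003 m; N'_1 = 73·cos2.6° = 72.9; c'Δl = 19.82; W sinα = 3.3
Slice 2: Δl = 2.7/cos17.3° = 2.828 m; N'_2 = 160·cos17.3° = 152.8; c'Δl = 18.66; W sinα = 47.6
Slice 3: Δl = 2.4/cos31.6° = 2.818 m; N'_3 = 109·cos31.6° = 92.8; c'Δl = 18.60; W sinα = 57.1
Slice 4: Δl = 1.4/cos43.8° = 1.940 m; N'_4 = 21·cos43.8° = 15.2; c'Δl = 12.80; W sinα = 14.5
Σc'Δl = 69.9 kN/m; ΣN' = 333.7 kN/m; ΣW sinα = 122.5 kN/m
Resisting = 69.9 + 333.7·tan34.4° = 69.9 + 228.5 = 298.4 kN/m
FS = 298.4 / 122.5 = 2.435

FS = 2.43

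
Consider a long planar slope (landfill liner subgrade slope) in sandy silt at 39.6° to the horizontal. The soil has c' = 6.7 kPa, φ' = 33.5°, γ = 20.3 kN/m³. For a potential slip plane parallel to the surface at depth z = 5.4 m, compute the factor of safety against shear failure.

For an infinite slope with a slip plane parallel to the surface (no pore pressure): FS = [c' + γz cos²β tanφ'] / [γz sinβ cosβ].
γz = 20.3·5.4 = 109.62 kN/m²
Numerator = 6.7 + 109.62·cos²39.6°·tan33.5° = 6.7 + 109.62·0.5937·0.6619 = 49.776 kPa
Denominator = 109.62·sin39.6°·cos39.6° = 109.62·0.6374·0.7705 = 53.839 kPa
FS = 49.776 / 53.839 = 0.925

FS = 0.92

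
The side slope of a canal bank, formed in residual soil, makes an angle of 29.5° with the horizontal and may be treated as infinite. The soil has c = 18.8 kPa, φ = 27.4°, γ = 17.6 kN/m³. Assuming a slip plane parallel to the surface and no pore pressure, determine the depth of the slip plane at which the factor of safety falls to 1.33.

Setting FS = 1.33 in FS = [c + γz cos²β tanφ] / [γz sinβ cosβ] and solving for z:
z = c / [γ cosβ (FS·sinβ − cosβ·tanφ)]
  = 18.8 / [17.6·cos29.5°·(1.33·sin29.5° − cos29.5°·tan27.4°)]
  = 18.8 / [17.6·0.8704·(1.33·0.4924 − 0.8704·0.5184)]
  = 18.8 / 3.1215 = 6.023 m

z = 6.02 m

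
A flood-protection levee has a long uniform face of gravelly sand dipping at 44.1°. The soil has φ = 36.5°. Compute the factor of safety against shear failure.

FS = 0.76

For a dry cohesionless infinite slope the factor of safety is FS = tanφ / tanβ.
FS = tan36.5° / tan44.1° = 0.7400 / 0.9691 = 0.764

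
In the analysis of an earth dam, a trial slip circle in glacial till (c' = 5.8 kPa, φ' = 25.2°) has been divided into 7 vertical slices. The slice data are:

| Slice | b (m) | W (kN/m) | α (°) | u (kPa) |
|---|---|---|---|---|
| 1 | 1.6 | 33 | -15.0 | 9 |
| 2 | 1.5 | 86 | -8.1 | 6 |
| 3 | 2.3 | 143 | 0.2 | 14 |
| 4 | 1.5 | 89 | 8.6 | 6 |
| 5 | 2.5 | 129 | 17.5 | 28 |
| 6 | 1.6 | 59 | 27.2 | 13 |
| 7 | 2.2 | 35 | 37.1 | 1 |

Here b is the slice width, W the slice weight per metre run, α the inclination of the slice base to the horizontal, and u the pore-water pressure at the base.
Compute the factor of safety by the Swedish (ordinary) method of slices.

Ordinary method of slices: FS = Σ[c'·Δl_i + (W_i cosα_i − u_i·Δl_i)·tanφ'] / Σ W_i sinα_i, with Δl_i = b_i / cosα_i.
Slice 1: Δl = 1.6/cos(-15.0°) = 1.656 m; N'_1 = 33·cos(-15.0°) − 9·1.656 = 17.0; c'Δl = 9.61; W sinα = -8.5
Slice 2: Δl = 1.5/cos(-8.1°) = 1.515 m; N'_2 = 86·cos(-8.1°) − 6·1.515 = 76.1; c'Δl = 8.79; W sinα = -12.1
Slice 3: Δl = 2.3/cos0.2° = 2.300 m; N'_3 = 143·cos0.2° − 14·2.300 = 110.8; c'Δl = 13.34; W sinα = 0.5
Slice 4: Δl = 1.5/cos8.6° = 1.517 m; N'_4 = 89·cos8.6° − 6·1.517 = 78.9; c'Δl = 8.80; W sinα = 13.3
Slice 5: Δl = 2.5/cos17.5° = 2.621 m; N'_5 = 129·cos17.5° − 28·2.621 = 49.6; c'Δl = 15.20; W sinα = 38.8
Slice 6: Δl = 1.6/cos27.2° = 1.799 m; N'_6 = 59·cos27.2° − 13·1.799 = 29.1; c'Δl = 10.43; W sinα = 27.0
Slice 7: Δl = 2.2/cos37.1° = 2.758 m; N'_7 = 35·cos37.1° − 1·2.758 = 25.2; c'Δl = 16.00; W sinα = 21.1
Σc'Δl = 82.2 kN/m; ΣN' = 386.6 kN/m; ΣW sinα = 80.0 kN/m
Resisting = 82.2 + 386.6·tan25.2° = 82.2 + 181.9 = 264.1 kN/m
FS = 264.1 / 80.0 = 3.300

FS = 3.30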